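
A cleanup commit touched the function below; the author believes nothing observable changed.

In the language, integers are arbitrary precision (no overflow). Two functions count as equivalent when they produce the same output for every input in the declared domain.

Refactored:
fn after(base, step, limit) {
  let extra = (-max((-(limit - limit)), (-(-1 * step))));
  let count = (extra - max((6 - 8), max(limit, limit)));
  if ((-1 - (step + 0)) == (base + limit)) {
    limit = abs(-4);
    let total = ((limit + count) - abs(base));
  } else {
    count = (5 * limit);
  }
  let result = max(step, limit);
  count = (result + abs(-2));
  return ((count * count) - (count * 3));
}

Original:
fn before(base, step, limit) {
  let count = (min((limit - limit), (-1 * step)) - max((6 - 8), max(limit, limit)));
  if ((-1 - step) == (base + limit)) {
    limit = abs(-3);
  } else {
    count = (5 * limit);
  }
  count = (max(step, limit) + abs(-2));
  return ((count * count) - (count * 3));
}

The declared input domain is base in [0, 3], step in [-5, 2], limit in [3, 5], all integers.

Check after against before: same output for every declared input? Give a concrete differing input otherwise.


Evaluate both at base=0, step=-5, limit=4.
before: count := -4 | ((-1 - step) == (base + limit)): true | limit := 3 | count := 5 | result 10
after: extra := 0 | count := -4 | ((-1 - (step + 0)) == (base + limit)): true | limit := 4 | total := 0 | result := 4 | count := 6 | result 18
10 and 18 differ, so these are not the same function on this domain.
verdict: not equivalent; witness: base=0, step=-5, limit=4


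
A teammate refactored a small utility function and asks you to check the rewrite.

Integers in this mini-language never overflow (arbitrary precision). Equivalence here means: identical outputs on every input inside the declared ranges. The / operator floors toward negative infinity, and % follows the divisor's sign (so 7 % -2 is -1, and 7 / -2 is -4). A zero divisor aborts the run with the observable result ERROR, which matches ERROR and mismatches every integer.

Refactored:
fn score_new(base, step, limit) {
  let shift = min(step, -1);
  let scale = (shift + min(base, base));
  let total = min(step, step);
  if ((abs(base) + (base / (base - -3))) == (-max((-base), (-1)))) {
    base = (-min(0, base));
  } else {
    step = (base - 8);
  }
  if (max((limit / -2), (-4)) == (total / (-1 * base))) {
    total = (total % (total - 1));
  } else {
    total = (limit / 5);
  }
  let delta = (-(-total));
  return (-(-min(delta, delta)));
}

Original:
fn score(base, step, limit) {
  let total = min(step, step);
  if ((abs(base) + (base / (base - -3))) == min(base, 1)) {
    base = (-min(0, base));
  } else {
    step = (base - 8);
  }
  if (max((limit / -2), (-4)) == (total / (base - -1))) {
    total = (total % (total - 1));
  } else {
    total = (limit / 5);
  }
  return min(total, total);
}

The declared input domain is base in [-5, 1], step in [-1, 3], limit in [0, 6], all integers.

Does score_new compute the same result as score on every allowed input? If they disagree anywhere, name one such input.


There is a counterexample at base=-5, step=-1, limit=0: -1 on one side, 0 on the other.
score: total becomes -1; next ((abs(base) + (base / (base - -3))) == min(base, 1)) evaluates to false; next step becomes -13; next (max((limit / -2), (-4)) == (total / (base - -1))) evaluates to true; next total becomes -1; next final value -1
score_new: shift becomes -1; next scale becomes -6; next total becomes -1; next ((abs(base) + (base / (base - -3))) == (-max((-base), (-1)))) evaluates to false; next step becomes -13; next (max((limit / -2), (-4)) == (total / (-1 * base))) evaluates to false; next total becomes 0; next delta becomes 0; next final value 0
verdict: not equivalent; witness: base=-5, step=-1, limit=0


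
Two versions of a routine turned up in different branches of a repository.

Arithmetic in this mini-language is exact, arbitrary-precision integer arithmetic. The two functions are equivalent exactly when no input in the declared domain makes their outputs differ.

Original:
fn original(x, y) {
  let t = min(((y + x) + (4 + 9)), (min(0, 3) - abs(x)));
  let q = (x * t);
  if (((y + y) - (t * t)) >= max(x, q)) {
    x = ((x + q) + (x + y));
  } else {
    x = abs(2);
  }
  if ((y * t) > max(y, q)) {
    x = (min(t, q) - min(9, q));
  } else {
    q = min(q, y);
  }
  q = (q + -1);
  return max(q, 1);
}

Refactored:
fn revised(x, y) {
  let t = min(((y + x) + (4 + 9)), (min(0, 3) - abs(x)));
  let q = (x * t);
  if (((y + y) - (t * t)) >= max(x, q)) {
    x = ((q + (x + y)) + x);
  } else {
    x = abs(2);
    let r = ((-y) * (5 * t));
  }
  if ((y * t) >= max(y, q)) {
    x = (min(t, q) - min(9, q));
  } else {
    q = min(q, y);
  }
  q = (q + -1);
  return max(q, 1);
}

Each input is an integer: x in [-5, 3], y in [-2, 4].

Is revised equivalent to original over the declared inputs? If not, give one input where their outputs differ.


On input x=-2, y=-2, original returns 1 while revised returns 3.
verdict: not equivalent; witness: x=-2, y=-2


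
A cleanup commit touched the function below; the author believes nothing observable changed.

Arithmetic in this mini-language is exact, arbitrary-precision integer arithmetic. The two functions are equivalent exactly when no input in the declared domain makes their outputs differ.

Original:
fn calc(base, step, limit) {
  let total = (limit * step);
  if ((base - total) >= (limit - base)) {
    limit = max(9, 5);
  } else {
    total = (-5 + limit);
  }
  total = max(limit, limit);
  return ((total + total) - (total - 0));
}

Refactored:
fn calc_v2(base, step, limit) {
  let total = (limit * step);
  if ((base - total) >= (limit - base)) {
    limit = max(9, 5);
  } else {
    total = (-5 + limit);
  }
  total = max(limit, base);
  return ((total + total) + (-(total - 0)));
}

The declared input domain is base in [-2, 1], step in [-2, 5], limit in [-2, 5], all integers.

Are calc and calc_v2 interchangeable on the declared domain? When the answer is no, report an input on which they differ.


These are not equivalent — on base=-1, step=-2, limit=-2 the outputs split (-2 vs -1).
calc: total becomes 4; next ((base - total) >= (limit - base)) evaluates to false; next total becomes -7; next total becomes -2; next final value -2
calc_v2: total becomes 4; next ((base - total) >= (limit - base)) evaluates to false; next total becomes -7; next total becomes -1; next final value -1
verdict: not equivalent; witness: base=-1, step=-2, limit=-2


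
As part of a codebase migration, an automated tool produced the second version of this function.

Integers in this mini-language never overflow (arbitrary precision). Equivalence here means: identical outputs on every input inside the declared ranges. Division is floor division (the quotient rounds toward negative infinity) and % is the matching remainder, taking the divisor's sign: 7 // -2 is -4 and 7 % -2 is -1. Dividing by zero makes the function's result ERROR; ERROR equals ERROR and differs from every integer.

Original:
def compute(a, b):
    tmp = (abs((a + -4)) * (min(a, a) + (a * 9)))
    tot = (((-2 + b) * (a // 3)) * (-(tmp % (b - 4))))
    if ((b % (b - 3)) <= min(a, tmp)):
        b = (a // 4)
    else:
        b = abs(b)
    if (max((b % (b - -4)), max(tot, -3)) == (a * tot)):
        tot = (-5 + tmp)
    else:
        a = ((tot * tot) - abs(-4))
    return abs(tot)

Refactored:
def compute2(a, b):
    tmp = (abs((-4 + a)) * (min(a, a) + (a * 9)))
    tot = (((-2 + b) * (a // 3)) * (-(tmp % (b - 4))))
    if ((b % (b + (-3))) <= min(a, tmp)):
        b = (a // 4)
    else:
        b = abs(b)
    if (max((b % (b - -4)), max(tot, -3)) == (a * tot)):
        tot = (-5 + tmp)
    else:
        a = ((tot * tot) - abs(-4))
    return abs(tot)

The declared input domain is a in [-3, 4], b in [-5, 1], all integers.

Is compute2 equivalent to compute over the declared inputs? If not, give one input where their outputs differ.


Although arithmetic usage differs, 56/56 inputs agree.
verdict: equivalent


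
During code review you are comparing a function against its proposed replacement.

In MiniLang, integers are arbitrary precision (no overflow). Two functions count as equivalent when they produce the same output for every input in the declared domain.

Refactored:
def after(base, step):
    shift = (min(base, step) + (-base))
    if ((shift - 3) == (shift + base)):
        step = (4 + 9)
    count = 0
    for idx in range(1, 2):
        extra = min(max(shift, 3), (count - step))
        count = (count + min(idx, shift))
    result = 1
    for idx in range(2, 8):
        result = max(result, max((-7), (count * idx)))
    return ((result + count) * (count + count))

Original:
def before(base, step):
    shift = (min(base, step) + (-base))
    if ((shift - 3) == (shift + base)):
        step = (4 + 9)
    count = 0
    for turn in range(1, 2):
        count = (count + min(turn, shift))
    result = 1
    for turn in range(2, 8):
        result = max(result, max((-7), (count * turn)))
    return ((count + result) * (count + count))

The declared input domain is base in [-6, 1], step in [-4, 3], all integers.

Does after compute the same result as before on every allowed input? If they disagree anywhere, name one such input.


Reading the diff, among the changes: constant usage differs, min/max/abs usage differs, arithmetic usage differs, statement counts differ, local variable names differ.
As a probe, take base=-5, step=1: before runs shift := 0 | ((shift - 3) == (shift + base)): false | count := 0 | iter turn=1: | count := 0 | result := 1 | iter turn=2: | result := 1 | iter turn=3: | result := 1 | iter turn=4: | result := 1 | iter turn=5: | result := 1 | iter turn=6: | result := 1 | iter turn=7: | result := 1 | result 0; after runs shift := 0 | ((shift - 3) == (shift + base)): false | count := 0 | iter idx=1: | extra := -1 | count := 0 | result := 1 | iter idx=2: | result := 1 | iter idx=3: | result := 1 | iter idx=4: | result := 1 | iter idx=5: | result := 1 | iter idx=6: | result := 1 | iter idx=7: | result := 1 | result 0; both end at 0.
Across all 64 domain points the two functions coincide.
verdict: equivalent


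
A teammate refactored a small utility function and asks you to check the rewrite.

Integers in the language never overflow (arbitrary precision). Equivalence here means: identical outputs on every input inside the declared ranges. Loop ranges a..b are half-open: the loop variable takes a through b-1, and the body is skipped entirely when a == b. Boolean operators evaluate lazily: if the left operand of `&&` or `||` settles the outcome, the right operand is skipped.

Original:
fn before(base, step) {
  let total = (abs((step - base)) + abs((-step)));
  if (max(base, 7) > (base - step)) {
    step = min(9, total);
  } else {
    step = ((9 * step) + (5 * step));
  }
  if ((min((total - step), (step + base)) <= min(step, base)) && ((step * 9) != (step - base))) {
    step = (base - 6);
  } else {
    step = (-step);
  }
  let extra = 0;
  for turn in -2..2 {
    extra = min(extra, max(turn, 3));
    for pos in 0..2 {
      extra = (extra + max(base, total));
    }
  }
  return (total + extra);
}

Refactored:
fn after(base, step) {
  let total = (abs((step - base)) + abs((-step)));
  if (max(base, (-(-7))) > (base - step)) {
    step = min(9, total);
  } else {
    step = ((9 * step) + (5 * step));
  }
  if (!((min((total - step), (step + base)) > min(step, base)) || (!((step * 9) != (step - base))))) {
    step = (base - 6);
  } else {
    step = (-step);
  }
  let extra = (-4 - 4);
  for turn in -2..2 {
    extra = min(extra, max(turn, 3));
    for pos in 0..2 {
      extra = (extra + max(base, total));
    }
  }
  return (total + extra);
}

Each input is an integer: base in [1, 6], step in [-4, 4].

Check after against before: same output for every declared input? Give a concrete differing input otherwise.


These are not equivalent — on base=1, step=0 the outputs split (6 vs 1).
before: total := 1 | (max(base, 7) > (base - step)): true | step := 1 | ((min((total - step), (step + base)) <= min(step, base)) && ((step * 9) != (step - base))): true | step := -5 | extra := 0 | iter turn=-2: | extra := 0 | iter pos=0: | extra := 1 | iter pos=1: | extra := 2 | iter turn=-1: | extra := 2 | iter pos=0: | extra := 3 | iter pos=1: | extra := 4 | iter turn=0: | extra := 3 | iter pos=0: | extra := 4 | iter pos=1: | extra := 5 | iter turn=1: | extra := 3 | iter pos=0: | extra := 4 | iter pos=1: | extra := 5 | result 6
after: total := 1 | (max(base, (-(-7))) > (base - step)): true | step := 1 | (!((min((total - step), (step + base)) > min(step, base)) || (!((step * 9) != (step - base))))): true | step := -5 | extra := -8 | iter turn=-2: | extra := -8 | iter pos=0: | extra := -7 | iter pos=1: | extra := -6 | iter turn=-1: | extra := -6 | iter pos=0: | extra := -5 | iter pos=1: | extra := -4 | iter turn=0: | extra := -4 | iter pos=0: | extra := -3 | iter pos=1: | extra := -2 | iter turn=1: | extra := -2 | iter pos=0: | extra := -1 | iter pos=1: | extra := 0 | result 1
verdict: not equivalent; witness: base=1, step=0


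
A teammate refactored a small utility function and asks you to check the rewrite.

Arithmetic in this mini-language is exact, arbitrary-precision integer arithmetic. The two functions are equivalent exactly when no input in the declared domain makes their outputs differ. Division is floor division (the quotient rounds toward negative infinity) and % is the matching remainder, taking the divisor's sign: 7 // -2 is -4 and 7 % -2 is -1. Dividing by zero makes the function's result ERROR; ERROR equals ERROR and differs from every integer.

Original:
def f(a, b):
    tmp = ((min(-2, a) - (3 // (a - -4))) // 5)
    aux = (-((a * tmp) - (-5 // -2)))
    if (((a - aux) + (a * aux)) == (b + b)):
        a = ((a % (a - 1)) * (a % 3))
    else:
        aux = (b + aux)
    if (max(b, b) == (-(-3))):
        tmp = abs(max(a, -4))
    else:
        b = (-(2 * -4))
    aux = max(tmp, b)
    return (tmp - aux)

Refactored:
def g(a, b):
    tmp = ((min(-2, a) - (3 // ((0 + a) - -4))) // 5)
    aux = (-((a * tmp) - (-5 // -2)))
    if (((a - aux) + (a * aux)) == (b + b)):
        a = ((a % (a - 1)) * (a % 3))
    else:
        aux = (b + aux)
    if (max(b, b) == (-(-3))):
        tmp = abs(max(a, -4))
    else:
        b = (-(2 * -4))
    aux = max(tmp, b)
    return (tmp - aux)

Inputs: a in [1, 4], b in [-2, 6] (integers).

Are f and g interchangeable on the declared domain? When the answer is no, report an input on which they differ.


Changes here: arithmetic usage differs, plus constant usage differs; the full 36-point sweep finds no disagreement.
verdict: equivalent


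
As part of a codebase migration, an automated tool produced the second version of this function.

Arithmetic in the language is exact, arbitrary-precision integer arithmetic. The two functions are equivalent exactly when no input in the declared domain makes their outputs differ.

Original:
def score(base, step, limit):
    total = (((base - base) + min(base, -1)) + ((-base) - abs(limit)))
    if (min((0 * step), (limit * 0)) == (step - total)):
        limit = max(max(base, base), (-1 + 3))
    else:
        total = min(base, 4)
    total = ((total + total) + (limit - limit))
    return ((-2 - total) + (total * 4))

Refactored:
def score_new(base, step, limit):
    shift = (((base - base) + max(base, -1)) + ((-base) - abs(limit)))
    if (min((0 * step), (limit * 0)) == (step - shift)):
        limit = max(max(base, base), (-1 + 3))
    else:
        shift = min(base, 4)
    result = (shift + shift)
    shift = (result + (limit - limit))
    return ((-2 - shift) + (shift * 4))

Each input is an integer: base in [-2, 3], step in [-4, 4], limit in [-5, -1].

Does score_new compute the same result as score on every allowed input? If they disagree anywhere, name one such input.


At base=-2, step=-4, limit=-5: score gives -14, score_new gives -26.
verdict: not equivalent; witness: base=-2, step=-4, limit=-5


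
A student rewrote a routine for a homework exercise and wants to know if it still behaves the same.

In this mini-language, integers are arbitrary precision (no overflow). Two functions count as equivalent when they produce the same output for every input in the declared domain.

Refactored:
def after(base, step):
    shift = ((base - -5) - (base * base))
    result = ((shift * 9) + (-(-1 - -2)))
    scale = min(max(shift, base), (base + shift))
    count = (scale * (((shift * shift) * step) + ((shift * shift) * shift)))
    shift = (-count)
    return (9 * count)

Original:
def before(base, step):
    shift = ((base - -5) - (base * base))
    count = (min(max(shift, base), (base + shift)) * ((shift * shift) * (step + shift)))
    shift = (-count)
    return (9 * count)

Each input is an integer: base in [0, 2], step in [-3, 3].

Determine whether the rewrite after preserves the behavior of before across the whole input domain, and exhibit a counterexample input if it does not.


Equivalent — the differences include constant usage differs; statement counts differ; local variable names differ; arithmetic usage differs, yet no declared input distinguishes the two.
One worked example (base=0, step=-1) — before: shift := 5 | count := 500 | shift := -500 | result 4500; after: shift := 5 | result := 44 | scale := 5 | count := 500 | shift := -500 | result 4500; agreement on 4500.
An exhaustive pass over the 21 declared inputs shows identical outputs.
verdict: equivalent


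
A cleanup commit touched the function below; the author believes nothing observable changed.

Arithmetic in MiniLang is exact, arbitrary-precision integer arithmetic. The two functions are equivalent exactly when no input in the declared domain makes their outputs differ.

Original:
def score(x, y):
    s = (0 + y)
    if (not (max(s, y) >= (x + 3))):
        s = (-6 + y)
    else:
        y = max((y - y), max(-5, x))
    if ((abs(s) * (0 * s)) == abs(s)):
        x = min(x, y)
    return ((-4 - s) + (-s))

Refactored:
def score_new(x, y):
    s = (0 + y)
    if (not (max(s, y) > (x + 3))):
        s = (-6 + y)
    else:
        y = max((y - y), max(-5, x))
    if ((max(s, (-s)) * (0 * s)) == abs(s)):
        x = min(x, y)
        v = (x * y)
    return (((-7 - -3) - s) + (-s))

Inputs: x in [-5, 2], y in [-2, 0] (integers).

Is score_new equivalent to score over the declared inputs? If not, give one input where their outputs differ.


The rewrite breaks on x=-5, y=-2, where the results are 0 and 12.
score: s becomes -2; next (not (max(s, y) >= (x + 3))) evaluates to false; next y becomes 0; next ((abs(s) * (0 * s)) == abs(s)) evaluates to false; next final value 0
score_new: s becomes -2; next (not (max(s, y) > (x + 3))) evaluates to true; next s becomes -8; next ((max(s, (-s)) * (0 * s)) == abs(s)) evaluates to false; next final value 12
verdict: not equivalent; witness: x=-5, y=-2


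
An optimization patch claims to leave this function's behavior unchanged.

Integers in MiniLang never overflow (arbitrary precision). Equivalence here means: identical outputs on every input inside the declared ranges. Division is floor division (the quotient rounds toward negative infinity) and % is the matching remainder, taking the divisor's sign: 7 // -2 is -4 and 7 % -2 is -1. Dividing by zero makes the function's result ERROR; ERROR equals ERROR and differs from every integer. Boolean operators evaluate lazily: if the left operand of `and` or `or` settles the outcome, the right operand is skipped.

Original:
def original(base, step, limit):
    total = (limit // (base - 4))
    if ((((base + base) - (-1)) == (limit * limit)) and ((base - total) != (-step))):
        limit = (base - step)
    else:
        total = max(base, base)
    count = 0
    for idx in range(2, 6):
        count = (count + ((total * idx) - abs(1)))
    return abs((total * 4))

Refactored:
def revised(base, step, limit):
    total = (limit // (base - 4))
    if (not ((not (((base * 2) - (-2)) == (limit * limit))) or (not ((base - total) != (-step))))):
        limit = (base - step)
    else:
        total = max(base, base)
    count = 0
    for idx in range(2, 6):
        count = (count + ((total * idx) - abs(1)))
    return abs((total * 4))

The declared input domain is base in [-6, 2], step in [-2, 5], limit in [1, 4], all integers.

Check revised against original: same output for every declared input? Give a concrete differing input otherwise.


Not equivalent: base=0, step=-2, limit=1 separates them (4 vs 0).
original: total = -1; ((((base + base) - (-1)) == (limit * limit)) and ((base - total) != (-step))) -> true; limit = 2; count = 0; [idx=2]; count = -3; [idx=3]; count = -7; [idx=4]; count = -12; [idx=5]; count = -18; return 4
revised: total = -1; (not ((not (((base * 2) - (-2)) == (limit * limit))) or (not ((base - total) != (-step))))) -> false; total = 0; count = 0; [idx=2]; count = -1; [idx=3]; count = -2; [idx=4]; count = -3; [idx=5]; count = -4; return 0
verdict: not equivalent; witness: base=0, step=-2, limit=1


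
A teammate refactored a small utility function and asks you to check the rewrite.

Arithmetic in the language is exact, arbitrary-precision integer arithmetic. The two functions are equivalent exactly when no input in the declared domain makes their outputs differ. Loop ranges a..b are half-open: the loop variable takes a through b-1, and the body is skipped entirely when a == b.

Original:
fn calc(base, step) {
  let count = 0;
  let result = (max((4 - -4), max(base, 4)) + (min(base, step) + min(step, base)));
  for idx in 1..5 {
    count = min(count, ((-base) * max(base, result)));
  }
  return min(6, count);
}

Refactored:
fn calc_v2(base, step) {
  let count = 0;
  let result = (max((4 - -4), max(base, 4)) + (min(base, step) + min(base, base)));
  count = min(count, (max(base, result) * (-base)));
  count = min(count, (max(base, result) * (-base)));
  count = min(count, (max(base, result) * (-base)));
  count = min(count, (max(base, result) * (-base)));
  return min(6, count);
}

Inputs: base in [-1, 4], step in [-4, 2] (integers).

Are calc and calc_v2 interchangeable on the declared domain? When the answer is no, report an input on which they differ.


These are not equivalent — on base=1, step=-4 the outputs split (-1 vs -5).
calc: count=0, then result=0, then (idx=1), then count=-1, then (idx=2), then count=-1, then (idx=3), then count=-1, then (idx=4), then count=-1, then returns -1
calc_v2: count=0, then result=5, then count=-5, then count=-5, then count=-5, then count=-5, then returns -5
verdict: not equivalent; witness: base=1, step=-4


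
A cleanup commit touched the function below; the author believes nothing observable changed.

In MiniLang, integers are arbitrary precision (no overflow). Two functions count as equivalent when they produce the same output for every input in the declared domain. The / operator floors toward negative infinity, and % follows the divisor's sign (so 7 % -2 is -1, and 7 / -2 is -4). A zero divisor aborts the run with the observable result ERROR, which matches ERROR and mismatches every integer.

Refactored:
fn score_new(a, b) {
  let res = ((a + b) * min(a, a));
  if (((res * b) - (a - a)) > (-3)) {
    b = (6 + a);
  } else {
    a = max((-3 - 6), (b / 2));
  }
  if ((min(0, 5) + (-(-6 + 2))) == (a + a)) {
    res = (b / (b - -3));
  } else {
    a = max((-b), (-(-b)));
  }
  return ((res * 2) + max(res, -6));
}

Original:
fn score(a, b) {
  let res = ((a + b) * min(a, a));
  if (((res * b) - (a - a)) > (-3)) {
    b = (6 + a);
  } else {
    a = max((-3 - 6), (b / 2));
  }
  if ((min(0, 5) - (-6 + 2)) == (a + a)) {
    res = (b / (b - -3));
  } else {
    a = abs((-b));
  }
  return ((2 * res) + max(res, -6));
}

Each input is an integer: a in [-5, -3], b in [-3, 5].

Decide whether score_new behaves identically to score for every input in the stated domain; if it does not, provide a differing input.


Reading the diff, among the changes: arithmetic usage differs; and min/max/abs usage differs.
As a probe, take a=-5, b=1: score runs res := 20 | (((res * b) - (a - a)) > (-3)): true | b := 1 | ((min(0, 5) - (-6 + 2)) == (a + a)): false | a := 1 | result 60; score_new runs res := 20 | (((res * b) - (a - a)) > (-3)): true | b := 1 | ((min(0, 5) + (-(-6 + 2))) == (a + a)): false | a := 1 | result 60; both end at 60.
Across all 27 domain points the two functions coincide.
verdict: equivalent


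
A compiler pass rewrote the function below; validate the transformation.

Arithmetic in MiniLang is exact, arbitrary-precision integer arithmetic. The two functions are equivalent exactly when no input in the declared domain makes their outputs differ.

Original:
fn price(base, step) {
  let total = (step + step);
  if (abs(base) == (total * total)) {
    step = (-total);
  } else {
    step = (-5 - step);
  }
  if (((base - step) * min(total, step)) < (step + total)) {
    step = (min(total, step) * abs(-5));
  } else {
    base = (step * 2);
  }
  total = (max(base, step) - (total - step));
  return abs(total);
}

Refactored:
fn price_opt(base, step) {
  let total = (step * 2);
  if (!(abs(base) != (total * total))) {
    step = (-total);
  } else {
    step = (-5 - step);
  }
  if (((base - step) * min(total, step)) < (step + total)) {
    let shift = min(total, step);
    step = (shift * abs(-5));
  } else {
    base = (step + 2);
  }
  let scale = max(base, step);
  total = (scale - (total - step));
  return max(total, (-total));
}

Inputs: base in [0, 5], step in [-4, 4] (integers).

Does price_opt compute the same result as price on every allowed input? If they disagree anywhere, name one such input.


Try base=0, step=-4.
price: total becomes -8; next (abs(base) == (total * total)) evaluates to false; next step becomes -1; next (((base - step) * min(total, step)) < (step + total)) evaluates to false; next base becomes -2; next total becomes 6; next final value 6
price_opt: total becomes -8; next (!(abs(base) != (total * total))) evaluates to false; next step becomes -1; next (((base - step) * min(total, step)) < (step + total)) evaluates to false; next base becomes 1; next scale becomes 1; next total becomes 8; next final value 8
6 != 8, so the rewrite changes behavior.
verdict: not equivalent; witness: base=0, step=-4


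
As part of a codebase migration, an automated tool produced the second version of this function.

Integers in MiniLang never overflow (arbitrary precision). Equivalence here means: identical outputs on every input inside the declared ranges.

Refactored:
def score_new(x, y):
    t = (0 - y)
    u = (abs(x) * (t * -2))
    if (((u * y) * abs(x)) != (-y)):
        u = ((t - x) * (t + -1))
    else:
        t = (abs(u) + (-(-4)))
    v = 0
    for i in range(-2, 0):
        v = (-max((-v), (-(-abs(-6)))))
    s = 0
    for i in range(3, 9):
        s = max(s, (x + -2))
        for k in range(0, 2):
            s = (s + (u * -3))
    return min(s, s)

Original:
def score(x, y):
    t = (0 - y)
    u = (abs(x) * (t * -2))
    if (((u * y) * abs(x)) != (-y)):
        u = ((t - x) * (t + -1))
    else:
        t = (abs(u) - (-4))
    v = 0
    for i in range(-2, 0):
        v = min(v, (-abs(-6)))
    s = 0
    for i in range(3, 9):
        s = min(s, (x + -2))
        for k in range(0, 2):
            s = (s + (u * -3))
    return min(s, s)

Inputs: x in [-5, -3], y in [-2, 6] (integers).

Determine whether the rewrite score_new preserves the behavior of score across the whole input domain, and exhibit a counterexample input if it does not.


Not equivalent: x=-5, y=-2 separates them (-259 vs -49).
score: t := 2 | u := -20 | (((u * y) * abs(x)) != (-y)): true | u := 7 | v := 0 | iter i=-2: | v := -6 | iter i=-1: | v := -6 | s := 0 | iter i=3: | s := -7 | iter k=0: | s := -28 | iter k=1: | s := -49 | iter i=4: | s := -49 | iter k=0: | s := -70 | iter k=1: | s := -91 | iter i=5: | s := -91 | iter k=0: | s := -112 | iter k=1: | s := -133 | iter i=6: | s := -133 | iter k=0: | s := -154 | iter k=1: | s := -175 | iter i=7: | s := -175 | iter k=0: | s := -196 | iter k=1: | s := -217 | iter i=8: | s := -217 | iter k=0: | s := -238 | iter k=1: | s := -259 | result -259
score_new: t := 2 | u := -20 | (((u * y) * abs(x)) != (-y)): true | u := 7 | v := 0 | iter i=-2: | v := -6 | iter i=-1: | v := -6 | s := 0 | iter i=3: | s := 0 | iter k=0: | s := -21 | iter k=1: | s := -42 | iter i=4: | s := -7 | iter k=0: | s := -28 | iter k=1: | s := -49 | iter i=5: | s := -7 | iter k=0: | s := -28 | iter k=1: | s := -49 | iter i=6: | s := -7 | iter k=0: | s := -28 | iter k=1: | s := -49 | iter i=7: | s := -7 | iter k=0: | s := -28 | iter k=1: | s := -49 | iter i=8: | s := -7 | iter k=0: | s := -28 | iter k=1: | s := -49 | result -49
verdict: not equivalent; witness: x=-5, y=-2


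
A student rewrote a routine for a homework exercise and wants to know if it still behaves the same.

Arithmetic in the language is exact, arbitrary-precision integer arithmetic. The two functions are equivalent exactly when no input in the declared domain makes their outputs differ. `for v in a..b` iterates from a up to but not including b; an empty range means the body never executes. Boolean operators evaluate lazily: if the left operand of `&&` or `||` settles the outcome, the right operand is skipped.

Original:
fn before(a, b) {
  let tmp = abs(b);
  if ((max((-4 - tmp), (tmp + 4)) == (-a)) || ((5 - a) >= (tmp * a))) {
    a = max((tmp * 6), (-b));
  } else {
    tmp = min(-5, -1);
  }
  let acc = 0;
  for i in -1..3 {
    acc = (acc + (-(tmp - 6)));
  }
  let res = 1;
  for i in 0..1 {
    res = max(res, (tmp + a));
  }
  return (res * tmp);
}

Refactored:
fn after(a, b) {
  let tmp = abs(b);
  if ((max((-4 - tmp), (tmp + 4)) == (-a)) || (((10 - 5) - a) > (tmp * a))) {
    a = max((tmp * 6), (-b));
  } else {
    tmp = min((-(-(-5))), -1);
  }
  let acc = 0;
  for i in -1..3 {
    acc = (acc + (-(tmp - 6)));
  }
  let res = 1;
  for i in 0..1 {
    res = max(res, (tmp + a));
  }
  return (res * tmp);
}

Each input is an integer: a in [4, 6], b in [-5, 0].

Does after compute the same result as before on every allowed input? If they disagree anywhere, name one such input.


Run the pair on a=5, b=0.
before: tmp becomes 0; next ((max((-4 - tmp), (tmp + 4)) == (-a)) || ((5 - a) >= (tmp * a))) evaluates to true; next a becomes 0; next acc becomes 0; next at i=-1:; next acc becomes 6; next at i=0:; next acc becomes 12; next at i=1:; next acc becomes 18; next at i=2:; next acc becomes 24; next res becomes 1; next at i=0:; next res becomes 1; next final value 0
after: tmp becomes 0; next ((max((-4 - tmp), (tmp + 4)) == (-a)) || (((10 - 5) - a) > (tmp * a))) evaluates to false; next tmp becomes -5; next acc becomes 0; next at i=-1:; next acc becomes 11; next at i=0:; next acc becomes 22; next at i=1:; next acc becomes 33; next at i=2:; next acc becomes 44; next res becomes 1; next at i=0:; next res becomes 1; next final value -5
0 and -5 differ, so these are not the same function on this domain.
verdict: not equivalent; witness: a=5, b=0


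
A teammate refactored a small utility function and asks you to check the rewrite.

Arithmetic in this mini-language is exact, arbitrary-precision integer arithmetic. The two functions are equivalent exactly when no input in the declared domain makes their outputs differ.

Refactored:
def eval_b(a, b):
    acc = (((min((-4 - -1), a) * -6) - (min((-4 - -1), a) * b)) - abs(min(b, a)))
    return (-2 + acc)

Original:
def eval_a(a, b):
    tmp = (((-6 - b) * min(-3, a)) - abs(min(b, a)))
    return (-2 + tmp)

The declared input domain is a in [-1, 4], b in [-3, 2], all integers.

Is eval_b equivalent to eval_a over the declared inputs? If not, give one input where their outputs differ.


Behavior is preserved: although constant usage differs, and min/max/abs usage differs, and local variable names differ, and arithmetic usage differs, the outputs never diverge.
Tracing a=2, b=-2: eval_a: tmp := 10 | result 8 | eval_b: acc := 10 | result 8 — matching result 8.
Every one of the 36 inputs gives matching results.
verdict: equivalent


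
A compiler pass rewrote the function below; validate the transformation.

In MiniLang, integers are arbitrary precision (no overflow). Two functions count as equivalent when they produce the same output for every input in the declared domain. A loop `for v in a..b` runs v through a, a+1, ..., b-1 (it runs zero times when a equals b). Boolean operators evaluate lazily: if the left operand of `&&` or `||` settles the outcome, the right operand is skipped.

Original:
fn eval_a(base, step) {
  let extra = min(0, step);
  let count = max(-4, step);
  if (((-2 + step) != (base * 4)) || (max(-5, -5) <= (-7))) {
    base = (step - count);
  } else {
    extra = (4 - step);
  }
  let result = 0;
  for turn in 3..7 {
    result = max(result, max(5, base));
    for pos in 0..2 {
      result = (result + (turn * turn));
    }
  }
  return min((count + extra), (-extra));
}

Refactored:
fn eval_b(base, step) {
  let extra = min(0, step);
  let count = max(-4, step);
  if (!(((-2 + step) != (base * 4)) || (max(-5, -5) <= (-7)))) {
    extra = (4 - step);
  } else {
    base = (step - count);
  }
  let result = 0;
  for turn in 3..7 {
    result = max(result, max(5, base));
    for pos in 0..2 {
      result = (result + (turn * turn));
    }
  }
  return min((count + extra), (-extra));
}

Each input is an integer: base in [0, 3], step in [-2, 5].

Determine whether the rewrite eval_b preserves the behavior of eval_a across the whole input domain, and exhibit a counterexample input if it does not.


Comparing the listings, the differences include: boolean connective usage differs.
Spot check at base=0, step=0 — eval_a: extra=0, then count=0, then (((-2 + step) != (base * 4)) || (max(-5, -5) <= (-7))) is true, then base=0, then result=0, then (turn=3), then result=5, then (pos=0), then result=14, then (pos=1), then result=23, then (turn=4), then result=23, then (pos=0), then result=39, then (pos=1), then result=55, then (turn=5), then result=55, then (pos=0), then result=80, then (pos=1), then result=105, then (turn=6), then result=105, then (pos=0), then result=141, then (pos=1), then result=177, then returns 0. eval_b: extra=0, then count=0, then (!(((-2 + step) != (base * 4)) || (max(-5, -5) <= (-7)))) is false, then base=0, then result=0, then (turn=3), then result=5, then (pos=0), then result=14, then (pos=1), then result=23, then (turn=4), then result=23, then (pos=0), then result=39, then (pos=1), then result=55, then (turn=5), then result=55, then (pos=0), then result=80, then (pos=1), then result=105, then (turn=6), then result=105, then (pos=0), then result=141, then (pos=1), then result=177, then returns 0. Both give 0.
Checked all 32 inputs in the declared domain: the outputs agree on every one.
verdict: equivalent


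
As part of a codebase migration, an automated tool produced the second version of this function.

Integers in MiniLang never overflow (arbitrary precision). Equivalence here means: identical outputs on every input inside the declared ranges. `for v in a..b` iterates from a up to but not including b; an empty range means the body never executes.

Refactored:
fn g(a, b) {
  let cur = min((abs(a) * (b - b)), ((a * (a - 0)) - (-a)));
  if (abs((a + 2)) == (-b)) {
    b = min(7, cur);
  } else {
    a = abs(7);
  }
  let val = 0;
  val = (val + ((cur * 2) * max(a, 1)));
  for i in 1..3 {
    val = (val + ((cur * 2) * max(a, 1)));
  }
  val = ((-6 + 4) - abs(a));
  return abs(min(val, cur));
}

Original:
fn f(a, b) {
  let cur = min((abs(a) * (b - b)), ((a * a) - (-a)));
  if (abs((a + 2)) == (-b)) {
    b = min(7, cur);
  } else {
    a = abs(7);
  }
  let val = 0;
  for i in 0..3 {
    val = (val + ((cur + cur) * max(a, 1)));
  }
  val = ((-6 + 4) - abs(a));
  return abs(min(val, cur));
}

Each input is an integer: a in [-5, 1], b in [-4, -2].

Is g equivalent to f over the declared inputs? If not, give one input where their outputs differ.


The two are interchangeable: constant usage differs, plus statement counts differ, plus arithmetic usage differs, plus loop structure differs, plus min/max/abs usage differs, and every declared input agrees.
As a probe, take a=-2, b=-2: f runs cur becomes 0; next (abs((a + 2)) == (-b)) evaluates to false; next a becomes 7; next val becomes 0; next at i=0:; next val becomes 0; next at i=1:; next val becomes 0; next at i=2:; next val becomes 0; next val becomes -9; next final value 9; g runs cur becomes 0; next (abs((a + 2)) == (-b)) evaluates to false; next a becomes 7; next val becomes 0; next val becomes 0; next at i=1:; next val becomes 0; next at i=2:; next val becomes 0; next val becomes -9; next final value 9; both end at 9.
Checked all 21 inputs in the declared domain: the outputs agree on every one.
verdict: equivalent


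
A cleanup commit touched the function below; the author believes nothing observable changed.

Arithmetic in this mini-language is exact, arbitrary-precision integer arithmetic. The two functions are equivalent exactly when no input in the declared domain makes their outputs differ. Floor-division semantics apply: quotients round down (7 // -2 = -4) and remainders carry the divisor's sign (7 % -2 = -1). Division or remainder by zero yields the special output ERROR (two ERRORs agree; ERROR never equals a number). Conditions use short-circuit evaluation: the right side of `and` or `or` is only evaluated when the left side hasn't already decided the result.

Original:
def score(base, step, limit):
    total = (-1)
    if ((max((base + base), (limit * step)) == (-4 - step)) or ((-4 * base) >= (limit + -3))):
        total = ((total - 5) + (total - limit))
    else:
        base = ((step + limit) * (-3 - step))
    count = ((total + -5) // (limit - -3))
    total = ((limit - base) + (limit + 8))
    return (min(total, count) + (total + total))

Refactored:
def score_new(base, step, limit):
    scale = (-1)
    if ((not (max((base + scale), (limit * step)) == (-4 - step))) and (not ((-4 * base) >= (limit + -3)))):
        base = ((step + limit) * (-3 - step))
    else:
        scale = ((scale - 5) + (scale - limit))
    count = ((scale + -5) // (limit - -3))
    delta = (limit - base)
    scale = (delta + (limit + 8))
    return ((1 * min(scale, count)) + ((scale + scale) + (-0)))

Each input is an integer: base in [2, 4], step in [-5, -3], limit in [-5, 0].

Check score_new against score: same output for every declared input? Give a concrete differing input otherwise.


On input base=2, step=-5, limit=0, score returns 34 while score_new returns 8.
verdict: not equivalent; witness: base=2, step=-5, limit=0


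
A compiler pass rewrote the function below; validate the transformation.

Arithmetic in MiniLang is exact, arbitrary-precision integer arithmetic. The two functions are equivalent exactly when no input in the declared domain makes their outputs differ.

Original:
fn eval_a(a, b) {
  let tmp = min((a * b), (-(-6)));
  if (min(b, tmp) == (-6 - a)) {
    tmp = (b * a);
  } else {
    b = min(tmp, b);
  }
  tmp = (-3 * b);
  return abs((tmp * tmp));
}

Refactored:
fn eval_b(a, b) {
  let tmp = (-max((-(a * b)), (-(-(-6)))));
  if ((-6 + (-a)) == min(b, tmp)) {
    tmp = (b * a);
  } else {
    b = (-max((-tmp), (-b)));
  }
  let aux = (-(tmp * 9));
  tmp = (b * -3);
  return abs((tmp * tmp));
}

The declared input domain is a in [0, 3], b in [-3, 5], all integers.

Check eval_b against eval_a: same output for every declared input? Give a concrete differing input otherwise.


Behavior is preserved: although local variable names differ; also statement counts differ; also min/max/abs usage differs; also constant usage differs; also arithmetic usage differs, the outputs never diverge.
One worked example (a=1, b=1) — eval_a: tmp becomes 1; next (min(b, tmp) == (-6 - a)) evaluates to false; next b becomes 1; next tmp becomes -3; next final value 9; eval_b: tmp becomes 1; next ((-6 + (-a)) == min(b, tmp)) evaluates to false; next b becomes 1; next aux becomes -9; next tmp becomes -3; next final value 9; agreement on 9.
Checked all 36 inputs in the declared domain: the outputs agree on every one.
verdict: equivalent


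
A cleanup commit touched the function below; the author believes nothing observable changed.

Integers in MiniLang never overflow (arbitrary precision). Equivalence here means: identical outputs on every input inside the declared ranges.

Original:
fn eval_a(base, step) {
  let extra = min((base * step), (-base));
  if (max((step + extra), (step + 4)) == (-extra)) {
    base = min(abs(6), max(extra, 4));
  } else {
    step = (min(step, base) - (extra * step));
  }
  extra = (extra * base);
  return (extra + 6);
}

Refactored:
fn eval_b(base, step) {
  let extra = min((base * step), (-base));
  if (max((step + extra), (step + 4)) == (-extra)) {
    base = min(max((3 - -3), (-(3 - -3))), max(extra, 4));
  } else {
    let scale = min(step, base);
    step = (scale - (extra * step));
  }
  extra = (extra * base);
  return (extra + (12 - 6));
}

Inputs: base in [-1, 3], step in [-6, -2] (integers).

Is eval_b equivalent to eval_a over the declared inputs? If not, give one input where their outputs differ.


Comparing the listings, the differences include: statement counts differ, plus min/max/abs usage differs, plus arithmetic usage differs, plus constant usage differs, plus local variable names differ.
Tracing base=3, step=-3: eval_a: extra = -9; (max((step + extra), (step + 4)) == (-extra)) -> false; step = -30; extra = -27; return -21 | eval_b: extra = -9; (max((step + extra), (step + 4)) == (-extra)) -> false; scale = -3; step = -30; extra = -27; return -21 — matching result -21.
Checked all 25 inputs in the declared domain: the outputs agree on every one.
verdict: equivalent
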